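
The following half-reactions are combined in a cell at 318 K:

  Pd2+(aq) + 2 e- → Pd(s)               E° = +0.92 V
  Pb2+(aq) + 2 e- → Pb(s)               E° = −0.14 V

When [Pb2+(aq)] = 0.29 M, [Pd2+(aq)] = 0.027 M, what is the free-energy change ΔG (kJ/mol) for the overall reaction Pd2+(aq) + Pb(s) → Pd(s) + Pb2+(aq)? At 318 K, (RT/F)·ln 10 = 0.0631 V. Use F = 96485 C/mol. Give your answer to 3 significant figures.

−198 kJ/mol

With Pd²⁺/Pd reduced at the cathode, E°cell = +0.92 − (−0.14) = +1.06 V and n = 2.
Q = [Pb2+(aq)] / [Pd2+(aq)] = 10.7, so log Q = 1.031 and E = +1.06 − (0.0631/2)(1.031) = +1.0275 V.
Then ΔG = −nFE = −2 × 96485 × +1.0275 J/mol = −198 kJ/mol.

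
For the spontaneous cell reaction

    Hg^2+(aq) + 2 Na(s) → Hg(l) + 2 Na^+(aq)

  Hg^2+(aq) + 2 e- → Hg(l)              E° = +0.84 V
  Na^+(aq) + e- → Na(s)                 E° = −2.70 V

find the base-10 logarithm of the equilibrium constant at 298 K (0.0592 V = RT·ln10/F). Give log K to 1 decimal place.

The Hg²⁺/Hg couple is reduced (cathode); E°cell = +0.84 − (−2.70) = +3.54 V with n = 2.
At equilibrium E = 0, so log K = nE°cell / 0.0592 = (2)(+3.54) / 0.0592 = 119.6.

log K = 119.6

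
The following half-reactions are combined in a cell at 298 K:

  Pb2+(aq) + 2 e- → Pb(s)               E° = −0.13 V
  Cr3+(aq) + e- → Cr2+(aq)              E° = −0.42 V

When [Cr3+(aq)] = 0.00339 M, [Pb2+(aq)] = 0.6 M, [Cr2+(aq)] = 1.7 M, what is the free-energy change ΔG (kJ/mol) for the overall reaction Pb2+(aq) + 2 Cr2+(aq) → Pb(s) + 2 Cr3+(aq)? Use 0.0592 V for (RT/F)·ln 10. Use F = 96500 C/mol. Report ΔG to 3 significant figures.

−85.6 kJ/mol

The standard cell potential is −0.13 − (−0.42) = +0.29 V, with n = 2 electrons in the balanced equation.
Here Q = [Cr3+(aq)]^2 / ([Pb2+(aq)]·[Cr2+(aq)]^2) = 6.63×10^−6 (log Q = −5.179), giving E = +0.29 − (0.0592/2)·(−5.179) = +0.4433 V.
Then ΔG = −nFE = −2 × 96500 × +0.4433 J/mol = −85.6 kJ/mol.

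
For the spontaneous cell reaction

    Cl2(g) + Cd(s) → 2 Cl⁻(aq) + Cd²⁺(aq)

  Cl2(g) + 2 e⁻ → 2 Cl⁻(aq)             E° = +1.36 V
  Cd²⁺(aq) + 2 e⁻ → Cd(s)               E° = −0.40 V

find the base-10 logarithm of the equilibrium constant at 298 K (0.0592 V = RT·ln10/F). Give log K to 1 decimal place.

log K = 59.5

The Cl₂/Cl⁻ couple is reduced (cathode); E°cell = +1.36 − (−0.40) = +1.76 V with n = 2.
At equilibrium E = 0, so log K = nE°cell / 0.0592 = (2)(+1.76) / 0.0592 = 59.5.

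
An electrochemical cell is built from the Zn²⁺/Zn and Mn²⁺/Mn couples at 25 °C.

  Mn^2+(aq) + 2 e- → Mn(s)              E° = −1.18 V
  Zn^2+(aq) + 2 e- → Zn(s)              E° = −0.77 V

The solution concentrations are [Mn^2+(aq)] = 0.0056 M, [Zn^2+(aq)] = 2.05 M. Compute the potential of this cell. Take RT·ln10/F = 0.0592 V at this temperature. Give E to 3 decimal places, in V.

+0.486 V

The Zn²⁺/Zn couple has the more positive E°, so it is the cathode; Mn²⁺/Mn is the anode.
E°cell = E°cat − E°an = −0.77 − (−1.18) = +0.41 V; n = 2.
Balancing gives Zn^2+(aq) + Mn(s) → Zn(s) + Mn^2+(aq); hence Q = [Mn^2+(aq)] / [Zn^2+(aq)] = 0.00273 (log Q = −2.564).
Applying E = E° − (RT ln10/nF)·log Q gives +0.41 − (0.0592/2)(−2.564) = +0.486 V.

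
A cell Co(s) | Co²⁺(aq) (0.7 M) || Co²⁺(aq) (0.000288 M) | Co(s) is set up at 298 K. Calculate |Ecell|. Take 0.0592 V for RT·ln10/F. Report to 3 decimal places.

For a concentration cell E°cell = 0, since both electrodes use the same couple.
The compartment with the higher Co²⁺(aq) concentration (0.7 M) acts as the cathode; ions are reduced there and produced at the dilute (0.000288 M) anode.
With n = 2, Ecell = −(0.0592/2)·log([dilute]/[conc]) = −(0.0592/2)·log(0.000288/0.7) = +0.100 V.

0.100 V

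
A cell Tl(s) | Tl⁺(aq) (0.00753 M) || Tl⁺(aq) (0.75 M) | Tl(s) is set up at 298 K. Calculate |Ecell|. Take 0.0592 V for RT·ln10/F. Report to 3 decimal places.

0.118 V

For a concentration cell E°cell = 0, since both electrodes use the same couple.
The compartment with the higher Tl⁺(aq) concentration (0.75 M) acts as the cathode; ions are reduced there and produced at the dilute (0.00753 M) anode.
With n = 1, Ecell = −(0.0592/1)·log([dilute]/[conc]) = −(0.0592/1)·log(0.00753/0.75) = +0.118 V.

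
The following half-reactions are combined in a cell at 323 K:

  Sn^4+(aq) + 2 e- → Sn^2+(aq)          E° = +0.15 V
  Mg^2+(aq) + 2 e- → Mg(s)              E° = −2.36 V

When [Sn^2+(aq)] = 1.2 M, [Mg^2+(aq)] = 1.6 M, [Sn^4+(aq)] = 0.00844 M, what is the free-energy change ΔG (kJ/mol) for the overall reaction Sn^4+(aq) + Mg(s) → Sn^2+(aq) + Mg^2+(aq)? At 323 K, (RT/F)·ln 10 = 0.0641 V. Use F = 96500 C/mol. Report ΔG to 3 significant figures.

−470 kJ/mol

With Sn⁴⁺/Sn²⁺ reduced at the cathode, E°cell = +0.15 − (−2.36) = +2.51 V and n = 2.
Q = ([Sn^2+(aq)]·[Mg^2+(aq)]) / [Sn^4+(aq)] = 227, so log Q = 2.357 and E = +2.51 − (0.0641/2)(2.357) = +2.4345 V.
ΔG = −nFE = −(2)(96500)(+2.4345) J/mol = −470 kJ/mol.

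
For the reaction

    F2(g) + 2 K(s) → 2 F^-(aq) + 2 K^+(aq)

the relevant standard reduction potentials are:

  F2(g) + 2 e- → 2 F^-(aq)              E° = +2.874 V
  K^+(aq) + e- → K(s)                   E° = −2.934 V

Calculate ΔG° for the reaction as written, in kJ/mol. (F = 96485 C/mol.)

−1121 kJ/mol

In the reaction as written F2(g) is reduced, so the F₂/F⁻ couple is the cathode and K⁺/K is the anode.
E°cell = +2.874 − (−2.934) = +5.808 V; balancing electrons gives n = 2.
ΔG° = −nFE°cell = −(2)(96485)(+5.808) J/mol = −1121 kJ/mol.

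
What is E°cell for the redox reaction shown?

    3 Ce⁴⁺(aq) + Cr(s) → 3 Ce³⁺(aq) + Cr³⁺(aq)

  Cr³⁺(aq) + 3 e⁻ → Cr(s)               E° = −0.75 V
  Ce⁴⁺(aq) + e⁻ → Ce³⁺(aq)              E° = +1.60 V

Ce⁴⁺(aq) gains electrons, so the Ce⁴⁺/Ce³⁺ couple is the cathode; the Cr³⁺/Cr couple is the anode.
E°cell = E°(cathode) − E°(anode) = +1.60 − (−0.75) = +2.35 V.

+2.35 V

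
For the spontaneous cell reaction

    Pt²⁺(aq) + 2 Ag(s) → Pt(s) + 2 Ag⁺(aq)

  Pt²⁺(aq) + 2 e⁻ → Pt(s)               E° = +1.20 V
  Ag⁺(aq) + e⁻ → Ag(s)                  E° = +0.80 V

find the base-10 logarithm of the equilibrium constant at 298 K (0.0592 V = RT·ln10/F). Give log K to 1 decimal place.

The Pt²⁺/Pt couple is reduced (cathode); E°cell = +1.20 − (+0.80) = +0.40 V with n = 2.
At equilibrium E = 0, so log K = nE°cell / 0.0592 = (2)(+0.40) / 0.0592 = 13.5.

log K = 13.5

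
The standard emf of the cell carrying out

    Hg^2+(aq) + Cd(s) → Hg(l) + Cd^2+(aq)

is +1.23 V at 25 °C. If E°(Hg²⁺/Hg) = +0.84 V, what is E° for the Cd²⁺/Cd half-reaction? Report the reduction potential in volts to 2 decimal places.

In the reaction as written the Hg²⁺/Hg couple is reduced (cathode) and Cd²⁺/Cd is oxidized (anode), so E°cell = E°(Hg²⁺/Hg) − E°(Cd²⁺/Cd).
E°(Cd²⁺/Cd) = E°(cathode) − E°cell = +0.84 − (+1.23) = −0.39 V.

−0.39 V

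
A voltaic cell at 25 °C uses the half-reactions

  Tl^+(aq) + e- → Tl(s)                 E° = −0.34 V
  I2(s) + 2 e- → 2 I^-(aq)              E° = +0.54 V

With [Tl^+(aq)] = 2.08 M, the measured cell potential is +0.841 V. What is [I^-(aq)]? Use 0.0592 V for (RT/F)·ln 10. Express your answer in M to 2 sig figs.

2.2 M

The I₂/I⁻ couple has the larger reduction potential, so it is the cathode: E°cell = +0.54 − (−0.34) = +0.88 V and n = 2.
Since E = E° − (0.0592/n)·log Q, log Q = n(E° − E)/0.0592 = 1.318.
Balancing electrons gives I2(s) + 2 Tl(s) → 2 I^-(aq) + 2 Tl^+(aq); thus Q = [I^-(aq)]^2·[Tl^+(aq)]^2.
Isolating [I^-(aq)] in Q = 10^{1.318} yields log [I^-(aq)] = 0.341, i.e. 2.2 M.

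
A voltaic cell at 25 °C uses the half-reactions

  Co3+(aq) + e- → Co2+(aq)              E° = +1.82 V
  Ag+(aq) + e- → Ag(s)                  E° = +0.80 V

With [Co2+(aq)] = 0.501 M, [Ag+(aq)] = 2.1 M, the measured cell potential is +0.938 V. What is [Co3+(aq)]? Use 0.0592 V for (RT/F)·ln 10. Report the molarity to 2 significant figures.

With Co³⁺/Co²⁺ at the cathode and Ag⁺/Ag at the anode, E°cell = +1.82 − (+0.80) = +1.02 V (n = 1).
Since E = E° − (0.0592/n)·log Q, log Q = n(E° − E)/0.0592 = 1.385.
Balancing electrons gives Co3+(aq) + Ag(s) → Co2+(aq) + Ag+(aq); thus Q = ([Co2+(aq)]·[Ag+(aq)]) / [Co3+(aq)].
Isolating [Co3+(aq)] in Q = 10^{1.385} yields log [Co3+(aq)] = −1.363, i.e. 0.043 M.

0.043 M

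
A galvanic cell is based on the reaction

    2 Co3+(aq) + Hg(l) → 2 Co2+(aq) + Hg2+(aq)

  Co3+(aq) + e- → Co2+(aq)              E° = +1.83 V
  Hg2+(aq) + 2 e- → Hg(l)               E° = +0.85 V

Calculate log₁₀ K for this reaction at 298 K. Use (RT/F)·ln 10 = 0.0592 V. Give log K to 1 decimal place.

log K = 33.1

The Co³⁺/Co²⁺ couple is reduced (cathode); E°cell = +1.83 − (+0.85) = +0.98 V with n = 2.
At equilibrium E = 0, so log K = nE°cell / 0.0592 = (2)(+0.98) / 0.0592 = 33.1.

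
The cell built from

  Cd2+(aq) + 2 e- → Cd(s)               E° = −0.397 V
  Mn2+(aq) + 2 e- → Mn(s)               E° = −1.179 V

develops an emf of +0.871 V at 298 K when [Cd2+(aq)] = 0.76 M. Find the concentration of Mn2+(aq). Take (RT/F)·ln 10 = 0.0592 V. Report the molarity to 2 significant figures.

0.00075 M

With Cd²⁺/Cd at the cathode and Mn²⁺/Mn at the anode, E°cell = −0.397 − (−1.179) = +0.782 V (n = 2).
Since E = E° − (0.0592/n)·log Q, log Q = n(E° − E)/0.0592 = −3.007.
For Cd2+(aq) + Mn(s) → Cd(s) + Mn2+(aq), the reaction quotient is Q = [Mn2+(aq)] / [Cd2+(aq)].
Substituting the known concentrations and solving, log [Mn2+(aq)] = −3.126 and [Mn2+(aq)] = 0.00075 M.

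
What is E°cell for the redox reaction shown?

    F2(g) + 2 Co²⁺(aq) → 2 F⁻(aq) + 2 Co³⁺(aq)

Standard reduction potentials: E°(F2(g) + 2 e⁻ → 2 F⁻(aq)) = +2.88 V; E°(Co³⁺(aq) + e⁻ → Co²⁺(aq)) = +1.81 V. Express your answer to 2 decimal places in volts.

In the reaction as written, F2(g) is reduced (cathode) and Co³⁺(aq) is produced by oxidation at the anode.
E°cell = E°(cathode) − E°(anode) = +2.88 − (+1.81) = +1.07 V.

+1.07 V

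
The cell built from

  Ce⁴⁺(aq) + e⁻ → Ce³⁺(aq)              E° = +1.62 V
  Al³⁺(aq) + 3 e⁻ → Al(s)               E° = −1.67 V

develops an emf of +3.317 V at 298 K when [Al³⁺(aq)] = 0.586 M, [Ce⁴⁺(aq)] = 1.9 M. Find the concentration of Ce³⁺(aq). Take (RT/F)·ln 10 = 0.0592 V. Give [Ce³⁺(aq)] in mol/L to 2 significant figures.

0.79 M

Ce⁴⁺/Ce³⁺ is the cathode (higher E°); E°cell = +1.62 − (−1.67) = +3.29 V with n = 3.
Since E = E° − (0.0592/n)·log Q, log Q = n(E° − E)/0.0592 = −1.368.
For 3 Ce⁴⁺(aq) + Al(s) → 3 Ce³⁺(aq) + Al³⁺(aq), the reaction quotient is Q = ([Ce³⁺(aq)]^3·[Al³⁺(aq)]) / [Ce⁴⁺(aq)]^3.
Solving for the unknown gives log [Ce³⁺(aq)] = −0.100, so [Ce³⁺(aq)] ≈ 0.79 M.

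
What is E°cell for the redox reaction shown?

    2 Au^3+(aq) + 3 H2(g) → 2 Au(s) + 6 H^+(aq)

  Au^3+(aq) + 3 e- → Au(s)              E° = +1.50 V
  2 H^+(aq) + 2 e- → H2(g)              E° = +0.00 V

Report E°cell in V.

In the reaction as written, Au^3+(aq) is reduced (cathode) and H^+(aq) is produced by oxidation at the anode.
E°cell = E°(cathode) − E°(anode) = +1.50 − (+0.00) = +1.50 V.
The positive value indicates the reaction is spontaneous as written.

+1.50 V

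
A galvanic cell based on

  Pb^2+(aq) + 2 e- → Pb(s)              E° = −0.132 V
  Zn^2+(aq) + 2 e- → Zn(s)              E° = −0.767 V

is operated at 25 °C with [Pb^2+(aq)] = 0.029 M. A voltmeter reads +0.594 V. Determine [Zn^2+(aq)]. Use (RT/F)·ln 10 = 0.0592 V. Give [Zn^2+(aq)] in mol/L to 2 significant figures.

Pb²⁺/Pb is the cathode (higher E°); E°cell = −0.132 − (−0.767) = +0.635 V with n = 2.
Rearranging E = E° − (0.0592/n)·log Q gives log Q = 2(+0.635 − (+0.594))/0.0592 = 1.385.
Balancing electrons gives Pb^2+(aq) + Zn(s) → Pb(s) + Zn^2+(aq); thus Q = [Zn^2+(aq)] / [Pb^2+(aq)].
Solving for the unknown gives log [Zn^2+(aq)] = −0.153, so [Zn^2+(aq)] ≈ 0.70 M.

0.70 M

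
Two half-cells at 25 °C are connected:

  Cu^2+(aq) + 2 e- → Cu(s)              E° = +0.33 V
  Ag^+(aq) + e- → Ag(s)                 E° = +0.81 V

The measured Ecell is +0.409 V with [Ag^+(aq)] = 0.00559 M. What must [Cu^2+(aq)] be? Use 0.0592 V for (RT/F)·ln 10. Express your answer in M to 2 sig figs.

0.0078 M

With Ag⁺/Ag at the cathode and Cu²⁺/Cu at the anode, E°cell = +0.81 − (+0.33) = +0.48 V (n = 2).
Since E = E° − (0.0592/n)·log Q, log Q = n(E° − E)/0.0592 = 2.399.
For 2 Ag^+(aq) + Cu(s) → 2 Ag(s) + Cu^2+(aq), the reaction quotient is Q = [Cu^2+(aq)] / [Ag^+(aq)]^2.
Solving for the unknown gives log [Cu^2+(aq)] = −2.106, so [Cu^2+(aq)] ≈ 0.0078 M.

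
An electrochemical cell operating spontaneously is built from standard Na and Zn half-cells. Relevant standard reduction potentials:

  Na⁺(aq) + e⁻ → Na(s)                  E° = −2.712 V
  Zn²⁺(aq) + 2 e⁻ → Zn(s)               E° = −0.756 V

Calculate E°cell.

+1.956 V

The Zn²⁺/Zn couple has the higher E°, so Zn ion is reduced (cathode) and Na is oxidized (anode).
E°cell = E°(cathode) − E°(anode) = −0.756 − (−2.712) = +1.956 V.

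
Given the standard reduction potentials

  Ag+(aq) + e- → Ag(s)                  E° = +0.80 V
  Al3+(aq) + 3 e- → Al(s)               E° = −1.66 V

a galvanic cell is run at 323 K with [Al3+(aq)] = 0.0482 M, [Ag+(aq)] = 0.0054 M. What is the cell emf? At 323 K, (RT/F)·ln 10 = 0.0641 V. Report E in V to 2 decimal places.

Ag⁺/Ag is reduced (cathode, E° = +0.80 V) and Al³⁺/Al is oxidized (anode).
The standard potential is +0.80 − (−1.66) = +2.46 V and the balanced reaction transfers n = 3 electrons.
The balanced reaction is 3 Ag+(aq) + Al(s) → 3 Ag(s) + Al3+(aq), so Q = [Al3+(aq)] / [Ag+(aq)]^3 = 3.06×10^5 and log Q = 5.486.
Applying E = E° − (RT ln10/nF)·log Q gives +2.46 − (0.0641/3)(5.486) = +2.34 V.

+2.34 V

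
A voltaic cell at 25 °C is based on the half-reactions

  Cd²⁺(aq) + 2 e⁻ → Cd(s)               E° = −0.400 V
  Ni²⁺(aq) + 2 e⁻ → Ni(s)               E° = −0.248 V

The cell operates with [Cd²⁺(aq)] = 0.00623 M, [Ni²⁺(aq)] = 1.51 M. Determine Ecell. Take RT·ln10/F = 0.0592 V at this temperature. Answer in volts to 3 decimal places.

+0.223 V

Ni²⁺/Ni is reduced (cathode, E° = −0.248 V) and Cd²⁺/Cd is oxidized (anode).
The standard potential is −0.248 − (−0.400) = +0.152 V and the balanced reaction transfers n = 2 electrons.
The balanced reaction is Ni²⁺(aq) + Cd(s) → Ni(s) + Cd²⁺(aq), so Q = [Cd²⁺(aq)] / [Ni²⁺(aq)] = 0.00413 and log Q = −2.384.
E = E° − (0.0592/n)·log Q = +0.152 − (0.0592/2)(−2.384) = +0.223 V.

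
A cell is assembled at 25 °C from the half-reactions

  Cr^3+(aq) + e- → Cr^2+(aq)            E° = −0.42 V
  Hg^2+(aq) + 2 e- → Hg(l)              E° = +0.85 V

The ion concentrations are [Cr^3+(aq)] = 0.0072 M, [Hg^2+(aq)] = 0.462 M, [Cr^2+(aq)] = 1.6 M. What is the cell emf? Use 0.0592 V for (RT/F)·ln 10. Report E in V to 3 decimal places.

Since E°(Hg²⁺/Hg) > E°(Cr³⁺/Cr²⁺), Hg²⁺/Hg serves as the cathode.
E°cell = +0.85 − (−0.42) = +1.27 V, with n = 2 electrons transferred.
Balancing gives Hg^2+(aq) + 2 Cr^2+(aq) → Hg(l) + 2 Cr^3+(aq); hence Q = [Cr^3+(aq)]^2 / ([Hg^2+(aq)]·[Cr^2+(aq)]^2) = 4.38×10^−5 (log Q = −4.358).
Applying E = E° − (RT ln10/nF)·log Q gives +1.27 − (0.0592/2)(−4.358) = +1.399 V.

+1.399 V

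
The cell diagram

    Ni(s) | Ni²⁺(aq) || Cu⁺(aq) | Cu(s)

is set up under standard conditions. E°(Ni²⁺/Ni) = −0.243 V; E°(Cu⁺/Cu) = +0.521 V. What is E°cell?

By convention the left-hand electrode in cell notation is the anode (oxidation) and the right-hand electrode is the cathode (reduction).
E°cell = E°(right) − E°(left) = +0.521 − (−0.243) = +0.764 V.

+0.764 V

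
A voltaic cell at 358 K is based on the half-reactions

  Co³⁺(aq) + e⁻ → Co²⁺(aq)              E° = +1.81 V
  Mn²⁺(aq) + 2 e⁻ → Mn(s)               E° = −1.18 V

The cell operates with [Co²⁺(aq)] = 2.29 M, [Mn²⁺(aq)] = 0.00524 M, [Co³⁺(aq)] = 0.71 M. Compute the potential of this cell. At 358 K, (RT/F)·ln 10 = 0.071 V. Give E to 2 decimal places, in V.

+3.03 V

Co³⁺/Co²⁺ is reduced (cathode, E° = +1.81 V) and Mn²⁺/Mn is oxidized (anode).
E°cell = +1.81 − (−1.18) = +2.99 V, with n = 2 electrons transferred.
The balanced reaction is 2 Co³⁺(aq) + Mn(s) → 2 Co²⁺(aq) + Mn²⁺(aq), so Q = ([Co²⁺(aq)]^2·[Mn²⁺(aq)]) / [Co³⁺(aq)]^2 = 0.0545 and log Q = −1.264.
E = E° − (0.071/n)·log Q = +2.99 − (0.071/2)(−1.264) = +3.03 V.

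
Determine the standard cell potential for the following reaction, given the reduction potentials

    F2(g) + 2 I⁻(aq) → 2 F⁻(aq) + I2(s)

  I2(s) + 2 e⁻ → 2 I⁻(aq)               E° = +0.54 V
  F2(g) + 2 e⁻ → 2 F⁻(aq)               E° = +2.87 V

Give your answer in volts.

In the reaction as written, F2(g) is reduced (cathode) and I2(s) is produced by oxidation at the anode.
E°cell = E°(cathode) − E°(anode) = +2.87 − (+0.54) = +2.33 V.
The positive value indicates the reaction is spontaneous as written.

+2.33 V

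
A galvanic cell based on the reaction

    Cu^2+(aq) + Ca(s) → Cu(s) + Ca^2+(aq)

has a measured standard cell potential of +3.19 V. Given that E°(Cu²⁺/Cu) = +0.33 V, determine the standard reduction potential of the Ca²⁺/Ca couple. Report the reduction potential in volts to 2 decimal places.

In the reaction as written the Cu²⁺/Cu couple is reduced (cathode) and Ca²⁺/Ca is oxidized (anode), so E°cell = E°(Cu²⁺/Cu) − E°(Ca²⁺/Ca).
E°(Ca²⁺/Ca) = E°(cathode) − E°cell = +0.33 − (+3.19) = −2.86 V.

−2.86 V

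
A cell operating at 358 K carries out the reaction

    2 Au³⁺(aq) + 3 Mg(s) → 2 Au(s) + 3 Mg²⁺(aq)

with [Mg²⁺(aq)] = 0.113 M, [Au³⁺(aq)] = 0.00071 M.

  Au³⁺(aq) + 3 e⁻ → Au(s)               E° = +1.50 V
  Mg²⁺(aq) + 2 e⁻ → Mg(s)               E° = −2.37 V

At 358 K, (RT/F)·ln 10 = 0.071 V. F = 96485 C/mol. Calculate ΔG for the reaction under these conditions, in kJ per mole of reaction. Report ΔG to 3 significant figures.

−2220 kJ/mol

E°cell = +1.50 − (−2.37) = +3.87 V; the balanced reaction transfers n = 6 electrons.
Here Q = [Mg²⁺(aq)]^3 / [Au³⁺(aq)]^2 = 2.86×10^3 (log Q = 3.457), giving E = +3.87 − (0.071/6)·(3.457) = +3.8291 V.
ΔG = −nFE = −(6)(96485)(+3.8291) J/mol = −2220 kJ/mol.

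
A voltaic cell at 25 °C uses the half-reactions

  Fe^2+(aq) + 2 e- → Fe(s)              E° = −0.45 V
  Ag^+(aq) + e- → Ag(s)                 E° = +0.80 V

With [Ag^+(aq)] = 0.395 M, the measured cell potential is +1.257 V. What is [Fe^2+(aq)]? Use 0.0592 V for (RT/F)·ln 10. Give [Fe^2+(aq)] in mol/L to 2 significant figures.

The Ag⁺/Ag couple has the larger reduction potential, so it is the cathode: E°cell = +0.80 − (−0.45) = +1.25 V and n = 2.
Since E = E° − (0.0592/n)·log Q, log Q = n(E° − E)/0.0592 = −0.236.
Balancing electrons gives 2 Ag^+(aq) + Fe(s) → 2 Ag(s) + Fe^2+(aq); thus Q = [Fe^2+(aq)] / [Ag^+(aq)]^2.
Solving for the unknown gives log [Fe^2+(aq)] = −1.043, so [Fe^2+(aq)] ≈ 0.091 M.

0.091 M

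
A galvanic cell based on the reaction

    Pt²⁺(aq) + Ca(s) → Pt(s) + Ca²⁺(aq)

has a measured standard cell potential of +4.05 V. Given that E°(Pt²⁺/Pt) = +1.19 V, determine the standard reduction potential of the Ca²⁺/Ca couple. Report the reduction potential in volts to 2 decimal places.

−2.86 V

In the reaction as written the Pt²⁺/Pt couple is reduced (cathode) and Ca²⁺/Ca is oxidized (anode), so E°cell = E°(Pt²⁺/Pt) − E°(Ca²⁺/Ca).
E°(Ca²⁺/Ca) = E°(cathode) − E°cell = +1.19 − (+4.05) = −2.86 V.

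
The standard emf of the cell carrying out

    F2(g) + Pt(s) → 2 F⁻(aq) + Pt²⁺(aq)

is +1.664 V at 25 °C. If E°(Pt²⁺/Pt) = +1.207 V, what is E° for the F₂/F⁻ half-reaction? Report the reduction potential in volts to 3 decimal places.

+2.871 V

In the reaction as written the F₂/F⁻ couple is reduced (cathode) and Pt²⁺/Pt is oxidized (anode), so E°cell = E°(F₂/F⁻) − E°(Pt²⁺/Pt).
E°(F₂/F⁻) = E°cell + E°(anode) = +1.664 + (+1.207) = +2.871 V.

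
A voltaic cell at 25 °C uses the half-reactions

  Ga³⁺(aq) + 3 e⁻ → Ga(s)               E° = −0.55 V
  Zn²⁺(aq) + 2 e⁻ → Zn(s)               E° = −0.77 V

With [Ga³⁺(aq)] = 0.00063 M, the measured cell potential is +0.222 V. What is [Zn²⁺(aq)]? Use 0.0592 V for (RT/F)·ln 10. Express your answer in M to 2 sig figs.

The Ga³⁺/Ga couple has the larger reduction potential, so it is the cathode: E°cell = −0.55 − (−0.77) = +0.22 V and n = 6.
From the Nernst equation, log Q = n(E° − E)/0.0592 = 6·(+0.22 − (+0.222))/0.0592 = −0.203.
The balanced reaction is 2 Ga³⁺(aq) + 3 Zn(s) → 2 Ga(s) + 3 Zn²⁺(aq), so Q = [Zn²⁺(aq)]^3 / [Ga³⁺(aq)]^2.
Solving for the unknown gives log [Zn²⁺(aq)] = −2.201, so [Zn²⁺(aq)] ≈ 0.0063 M.

0.0063 M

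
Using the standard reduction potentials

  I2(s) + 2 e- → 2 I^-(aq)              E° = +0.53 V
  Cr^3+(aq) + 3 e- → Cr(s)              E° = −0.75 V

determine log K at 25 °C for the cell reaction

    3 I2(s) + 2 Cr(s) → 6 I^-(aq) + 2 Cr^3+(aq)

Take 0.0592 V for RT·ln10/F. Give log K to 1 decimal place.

log K = 129.7

The I₂/I⁻ couple is reduced (cathode); E°cell = +0.53 − (−0.75) = +1.28 V with n = 6.
At equilibrium E = 0, so log K = nE°cell / 0.0592 = (6)(+1.28) / 0.0592 = 129.7.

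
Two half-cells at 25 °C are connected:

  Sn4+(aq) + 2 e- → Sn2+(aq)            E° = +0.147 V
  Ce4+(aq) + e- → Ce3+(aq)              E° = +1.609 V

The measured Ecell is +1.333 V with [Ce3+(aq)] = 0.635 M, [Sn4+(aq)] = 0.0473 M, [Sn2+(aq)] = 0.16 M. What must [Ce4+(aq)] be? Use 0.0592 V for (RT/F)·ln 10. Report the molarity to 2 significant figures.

0.0023 M

With Ce⁴⁺/Ce³⁺ at the cathode and Sn⁴⁺/Sn²⁺ at the anode, E°cell = +1.609 − (+0.147) = +1.462 V (n = 2).
From the Nernst equation, log Q = n(E° − E)/0.0592 = 2·(+1.462 − (+1.333))/0.0592 = 4.358.
For 2 Ce4+(aq) + Sn2+(aq) → 2 Ce3+(aq) + Sn4+(aq), the reaction quotient is Q = ([Ce3+(aq)]^2·[Sn4+(aq)]) / ([Ce4+(aq)]^2·[Sn2+(aq)]).
Substituting the known concentrations and solving, log [Ce4+(aq)] = −2.641 and [Ce4+(aq)] = 0.0023 M.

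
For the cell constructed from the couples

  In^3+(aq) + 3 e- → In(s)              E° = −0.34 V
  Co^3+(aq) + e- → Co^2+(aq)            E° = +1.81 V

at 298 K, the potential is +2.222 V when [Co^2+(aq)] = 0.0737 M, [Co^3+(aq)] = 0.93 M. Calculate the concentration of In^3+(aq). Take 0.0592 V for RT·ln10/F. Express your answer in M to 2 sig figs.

The Co³⁺/Co²⁺ couple has the larger reduction potential, so it is the cathode: E°cell = +1.81 − (−0.34) = +2.15 V and n = 3.
Rearranging E = E° − (0.0592/n)·log Q gives log Q = 3(+2.15 − (+2.222))/0.0592 = −3.649.
For 3 Co^3+(aq) + In(s) → 3 Co^2+(aq) + In^3+(aq), the reaction quotient is Q = ([Co^2+(aq)]^3·[In^3+(aq)]) / [Co^3+(aq)]^3.
Solving for the unknown gives log [In^3+(aq)] = −0.346, so [In^3+(aq)] ≈ 0.45 M.

0.45 M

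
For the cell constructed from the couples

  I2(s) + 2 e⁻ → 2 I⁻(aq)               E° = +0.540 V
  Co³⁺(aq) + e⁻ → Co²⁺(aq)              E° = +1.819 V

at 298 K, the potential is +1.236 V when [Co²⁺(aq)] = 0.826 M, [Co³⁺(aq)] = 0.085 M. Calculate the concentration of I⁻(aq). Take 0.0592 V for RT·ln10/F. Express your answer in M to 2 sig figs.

1.8 M

The Co³⁺/Co²⁺ couple has the larger reduction potential, so it is the cathode: E°cell = +1.819 − (+0.540) = +1.279 V and n = 2.
Since E = E° − (0.0592/n)·log Q, log Q = n(E° − E)/0.0592 = 1.453.
For 2 Co³⁺(aq) + 2 I⁻(aq) → 2 Co²⁺(aq) + I2(s), the reaction quotient is Q = [Co²⁺(aq)]^2 / ([Co³⁺(aq)]^2·[I⁻(aq)]^2).
Substituting the known concentrations and solving, log [I⁻(aq)] = 0.261 and [I⁻(aq)] = 1.8 M.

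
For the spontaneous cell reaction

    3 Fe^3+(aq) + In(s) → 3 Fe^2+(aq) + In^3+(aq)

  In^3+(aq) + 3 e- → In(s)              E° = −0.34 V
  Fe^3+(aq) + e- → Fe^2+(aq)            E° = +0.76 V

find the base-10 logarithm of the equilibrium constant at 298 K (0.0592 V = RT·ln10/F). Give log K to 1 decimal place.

The Fe³⁺/Fe²⁺ couple is reduced (cathode); E°cell = +0.76 − (−0.34) = +1.10 V with n = 3.
At equilibrium E = 0, so log K = nE°cell / 0.0592 = (3)(+1.10) / 0.0592 = 55.7.

log K = 55.7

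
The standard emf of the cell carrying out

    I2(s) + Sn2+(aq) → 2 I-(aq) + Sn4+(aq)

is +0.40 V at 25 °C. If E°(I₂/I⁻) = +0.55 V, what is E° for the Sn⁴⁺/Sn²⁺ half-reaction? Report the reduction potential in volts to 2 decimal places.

+0.15 V

In the reaction as written the I₂/I⁻ couple is reduced (cathode) and Sn⁴⁺/Sn²⁺ is oxidized (anode), so E°cell = E°(I₂/I⁻) − E°(Sn⁴⁺/Sn²⁺).
E°(Sn⁴⁺/Sn²⁺) = E°(cathode) − E°cell = +0.55 − (+0.40) = +0.15 V.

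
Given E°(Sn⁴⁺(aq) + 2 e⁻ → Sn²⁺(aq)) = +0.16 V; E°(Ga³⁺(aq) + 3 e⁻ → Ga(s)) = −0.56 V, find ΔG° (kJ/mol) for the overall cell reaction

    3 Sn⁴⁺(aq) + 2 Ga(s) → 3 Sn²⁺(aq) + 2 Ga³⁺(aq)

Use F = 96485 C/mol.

−417 kJ/mol

In the reaction as written Sn⁴⁺(aq) is reduced, so the Sn⁴⁺/Sn²⁺ couple is the cathode and Ga³⁺/Ga is the anode.
E°cell = +0.16 − (−0.56) = +0.72 V; balancing electrons gives n = 6.
ΔG° = −nFE°cell = −(6)(96485)(+0.72) J/mol = −417 kJ/mol.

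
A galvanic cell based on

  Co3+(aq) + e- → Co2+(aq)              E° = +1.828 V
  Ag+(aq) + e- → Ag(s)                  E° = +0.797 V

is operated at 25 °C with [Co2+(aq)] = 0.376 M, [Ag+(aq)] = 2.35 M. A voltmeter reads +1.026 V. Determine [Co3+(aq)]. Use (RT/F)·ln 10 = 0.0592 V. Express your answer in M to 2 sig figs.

0.73 M

With Co³⁺/Co²⁺ at the cathode and Ag⁺/Ag at the anode, E°cell = +1.828 − (+0.797) = +1.031 V (n = 1).
Rearranging E = E° − (0.0592/n)·log Q gives log Q = 1(+1.031 − (+1.026))/0.0592 = 0.084.
Balancing electrons gives Co3+(aq) + Ag(s) → Co2+(aq) + Ag+(aq); thus Q = ([Co2+(aq)]·[Ag+(aq)]) / [Co3+(aq)].
Substituting the known concentrations and solving, log [Co3+(aq)] = −0.138 and [Co3+(aq)] = 0.73 M.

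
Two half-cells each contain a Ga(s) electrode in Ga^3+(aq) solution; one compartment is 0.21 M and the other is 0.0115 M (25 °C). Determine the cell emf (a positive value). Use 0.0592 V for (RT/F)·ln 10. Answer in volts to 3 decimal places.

For a concentration cell E°cell = 0, since both electrodes use the same couple.
The compartment with the higher Ga^3+(aq) concentration (0.21 M) acts as the cathode; ions are reduced there and produced at the dilute (0.0115 M) anode.
With n = 3, Ecell = −(0.0592/3)·log([dilute]/[conc]) = −(0.0592/3)·log(0.0115/0.21) = +0.025 V.

0.025 V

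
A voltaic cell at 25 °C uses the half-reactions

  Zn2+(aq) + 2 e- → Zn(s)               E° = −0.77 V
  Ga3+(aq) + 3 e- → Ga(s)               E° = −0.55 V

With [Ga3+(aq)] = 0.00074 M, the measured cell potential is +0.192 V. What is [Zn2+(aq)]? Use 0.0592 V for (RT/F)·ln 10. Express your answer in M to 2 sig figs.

0.072 M

The Ga³⁺/Ga couple has the larger reduction potential, so it is the cathode: E°cell = −0.55 − (−0.77) = +0.22 V and n = 6.
Since E = E° − (0.0592/n)·log Q, log Q = n(E° − E)/0.0592 = 2.838.
The balanced reaction is 2 Ga3+(aq) + 3 Zn(s) → 2 Ga(s) + 3 Zn2+(aq), so Q = [Zn2+(aq)]^3 / [Ga3+(aq)]^2.
Isolating [Zn2+(aq)] in Q = 10^{2.838} yields log [Zn2+(aq)] = −1.141, i.e. 0.072 M.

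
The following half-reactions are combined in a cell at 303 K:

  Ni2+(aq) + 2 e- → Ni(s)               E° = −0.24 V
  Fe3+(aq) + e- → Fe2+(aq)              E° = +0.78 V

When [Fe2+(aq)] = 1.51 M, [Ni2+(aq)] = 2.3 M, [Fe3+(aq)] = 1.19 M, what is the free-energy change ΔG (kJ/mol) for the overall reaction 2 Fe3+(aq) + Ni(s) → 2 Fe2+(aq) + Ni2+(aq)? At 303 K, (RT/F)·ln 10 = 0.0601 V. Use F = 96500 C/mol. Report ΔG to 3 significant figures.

The standard cell potential is +0.78 − (−0.24) = +1.02 V, with n = 2 electrons in the balanced equation.
Here Q = ([Fe2+(aq)]^2·[Ni2+(aq)]) / [Fe3+(aq)]^2 = 3.7 (log Q = 0.569), giving E = +1.02 − (0.0601/2)·(0.569) = +1.0029 V.
Then ΔG = −nFE = −2 × 96500 × +1.0029 J/mol = −194 kJ/mol.

−194 kJ/mol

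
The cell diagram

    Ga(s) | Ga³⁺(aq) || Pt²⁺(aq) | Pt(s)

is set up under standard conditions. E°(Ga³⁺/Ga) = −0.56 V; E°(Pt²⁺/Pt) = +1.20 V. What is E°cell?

+1.76 V

By convention the left-hand electrode in cell notation is the anode (oxidation) and the right-hand electrode is the cathode (reduction).
E°cell = E°(right) − E°(left) = +1.20 − (−0.56) = +1.76 V.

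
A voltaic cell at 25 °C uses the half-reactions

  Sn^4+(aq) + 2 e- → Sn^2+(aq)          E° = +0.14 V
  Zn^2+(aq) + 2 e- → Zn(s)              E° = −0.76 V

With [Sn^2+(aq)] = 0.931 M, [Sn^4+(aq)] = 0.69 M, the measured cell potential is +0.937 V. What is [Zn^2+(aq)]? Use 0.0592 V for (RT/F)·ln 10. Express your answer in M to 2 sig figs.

0.042 M

Sn⁴⁺/Sn²⁺ is the cathode (higher E°); E°cell = +0.14 − (−0.76) = +0.90 V with n = 2.
Since E = E° − (0.0592/n)·log Q, log Q = n(E° − E)/0.0592 = −1.250.
The balanced reaction is Sn^4+(aq) + Zn(s) → Sn^2+(aq) + Zn^2+(aq), so Q = ([Sn^2+(aq)]·[Zn^2+(aq)]) / [Sn^4+(aq)].
Substituting the known concentrations and solving, log [Zn^2+(aq)] = −1.380 and [Zn^2+(aq)] = 0.042 M.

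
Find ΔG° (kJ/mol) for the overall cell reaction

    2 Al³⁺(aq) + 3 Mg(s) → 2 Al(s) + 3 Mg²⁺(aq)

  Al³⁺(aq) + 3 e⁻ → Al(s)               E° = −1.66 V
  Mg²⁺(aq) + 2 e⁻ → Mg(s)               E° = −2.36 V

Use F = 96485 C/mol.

In the reaction as written Al³⁺(aq) is reduced, so the Al³⁺/Al couple is the cathode and Mg²⁺/Mg is the anode.
E°cell = −1.66 − (−2.36) = +0.70 V; balancing electrons gives n = 6.
ΔG° = −nFE°cell = −(6)(96485)(+0.70) J/mol = −405 kJ/mol.

−405 kJ/mol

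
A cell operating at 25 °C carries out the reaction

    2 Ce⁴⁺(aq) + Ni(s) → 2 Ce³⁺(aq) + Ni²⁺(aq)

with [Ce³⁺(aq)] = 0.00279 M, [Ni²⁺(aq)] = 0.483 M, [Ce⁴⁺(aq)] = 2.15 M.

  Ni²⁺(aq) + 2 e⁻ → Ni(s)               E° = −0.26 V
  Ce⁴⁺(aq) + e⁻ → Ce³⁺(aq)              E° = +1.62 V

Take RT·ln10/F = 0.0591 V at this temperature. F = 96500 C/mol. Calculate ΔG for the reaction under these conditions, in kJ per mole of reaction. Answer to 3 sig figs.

−398 kJ/mol

The standard cell potential is +1.62 − (−0.26) = +1.88 V, with n = 2 electrons in the balanced equation.
Here Q = ([Ce³⁺(aq)]^2·[Ni²⁺(aq)]) / [Ce⁴⁺(aq)]^2 = 8.13×10^−7 (log Q = −6.090), giving E = +1.88 − (0.0591/2)·(−6.090) = +2.0600 V.
Finally ΔG = −nFE = −(2)(96500 C/mol)(+2.0600 V) = −398 kJ/mol.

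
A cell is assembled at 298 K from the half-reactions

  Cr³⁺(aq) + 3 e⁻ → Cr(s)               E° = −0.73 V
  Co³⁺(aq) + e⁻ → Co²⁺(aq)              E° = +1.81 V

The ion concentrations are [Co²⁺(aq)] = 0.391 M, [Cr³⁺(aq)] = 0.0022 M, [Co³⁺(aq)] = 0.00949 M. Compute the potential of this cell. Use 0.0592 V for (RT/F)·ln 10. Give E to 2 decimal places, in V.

The Co³⁺/Co²⁺ couple has the more positive E°, so it is the cathode; Cr³⁺/Cr is the anode.
E°cell = E°cat − E°an = +1.81 − (−0.73) = +2.54 V; n = 3.
For the overall reaction 3 Co³⁺(aq) + Cr(s) → 3 Co²⁺(aq) + Cr³⁺(aq), Q = ([Co²⁺(aq)]^3·[Cr³⁺(aq)]) / [Co³⁺(aq)]^3 = 154, giving log Q = 2.187.
Applying E = E° − (RT ln10/nF)·log Q gives +2.54 − (0.0592/3)(2.187) = +2.50 V.

+2.50 V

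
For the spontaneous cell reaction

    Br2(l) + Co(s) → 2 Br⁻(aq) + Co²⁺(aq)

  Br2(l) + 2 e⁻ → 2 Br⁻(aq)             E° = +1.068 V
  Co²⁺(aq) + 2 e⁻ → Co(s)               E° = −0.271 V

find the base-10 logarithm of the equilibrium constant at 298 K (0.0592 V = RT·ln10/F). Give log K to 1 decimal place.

The Br₂/Br⁻ couple is reduced (cathode); E°cell = +1.068 − (−0.271) = +1.339 V with n = 2.
At equilibrium E = 0, so log K = nE°cell / 0.0592 = (2)(+1.339) / 0.0592 = 45.2.

log K = 45.2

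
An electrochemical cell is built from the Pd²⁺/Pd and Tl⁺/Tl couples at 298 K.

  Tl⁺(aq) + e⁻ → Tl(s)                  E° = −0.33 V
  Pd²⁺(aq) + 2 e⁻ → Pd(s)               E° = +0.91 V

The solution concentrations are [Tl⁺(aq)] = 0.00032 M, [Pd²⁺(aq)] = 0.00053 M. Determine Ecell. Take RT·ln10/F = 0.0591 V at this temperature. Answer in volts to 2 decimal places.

Since E°(Pd²⁺/Pd) > E°(Tl⁺/Tl), Pd²⁺/Pd serves as the cathode.
The standard potential is +0.91 − (−0.33) = +1.24 V and the balanced reaction transfers n = 2 electrons.
Balancing gives Pd²⁺(aq) + 2 Tl(s) → Pd(s) + 2 Tl⁺(aq); hence Q = [Tl⁺(aq)]^2 / [Pd²⁺(aq)] = 0.000193 (log Q = −3.714).
E = E° − (0.0591/n)·log Q = +1.24 − (0.0591/2)(−3.714) = +1.35 V.

+1.35 V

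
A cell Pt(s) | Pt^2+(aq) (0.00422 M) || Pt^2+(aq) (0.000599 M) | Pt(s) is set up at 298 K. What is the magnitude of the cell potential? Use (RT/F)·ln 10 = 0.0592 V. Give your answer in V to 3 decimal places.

0.025 V

For a concentration cell E°cell = 0, since both electrodes use the same couple.
The compartment with the higher Pt^2+(aq) concentration (0.00422 M) acts as the cathode; ions are reduced there and produced at the dilute (0.000599 M) anode.
With n = 2, Ecell = −(0.0592/2)·log([dilute]/[conc]) = −(0.0592/2)·log(0.000599/0.00422) = +0.025 V.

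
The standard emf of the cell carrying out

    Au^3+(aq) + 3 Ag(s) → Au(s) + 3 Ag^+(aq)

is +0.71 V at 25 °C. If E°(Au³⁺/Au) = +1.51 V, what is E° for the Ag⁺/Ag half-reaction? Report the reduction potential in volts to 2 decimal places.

+0.80 V

In the reaction as written the Au³⁺/Au couple is reduced (cathode) and Ag⁺/Ag is oxidized (anode), so E°cell = E°(Au³⁺/Au) − E°(Ag⁺/Ag).
E°(Ag⁺/Ag) = E°(cathode) − E°cell = +1.51 − (+0.71) = +0.80 V.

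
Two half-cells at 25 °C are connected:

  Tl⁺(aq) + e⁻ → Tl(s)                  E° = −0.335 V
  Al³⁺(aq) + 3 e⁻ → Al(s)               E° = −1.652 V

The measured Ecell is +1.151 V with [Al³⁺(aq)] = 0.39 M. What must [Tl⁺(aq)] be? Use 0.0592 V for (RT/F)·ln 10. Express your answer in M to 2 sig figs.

0.0011 M

Tl⁺/Tl is the cathode (higher E°); E°cell = −0.335 − (−1.652) = +1.317 V with n = 3.
Since E = E° − (0.0592/n)·log Q, log Q = n(E° − E)/0.0592 = 8.412.
The balanced reaction is 3 Tl⁺(aq) + Al(s) → 3 Tl(s) + Al³⁺(aq), so Q = [Al³⁺(aq)] / [Tl⁺(aq)]^3.
Substituting the known concentrations and solving, log [Tl⁺(aq)] = −2.940 and [Tl⁺(aq)] = 0.0011 M.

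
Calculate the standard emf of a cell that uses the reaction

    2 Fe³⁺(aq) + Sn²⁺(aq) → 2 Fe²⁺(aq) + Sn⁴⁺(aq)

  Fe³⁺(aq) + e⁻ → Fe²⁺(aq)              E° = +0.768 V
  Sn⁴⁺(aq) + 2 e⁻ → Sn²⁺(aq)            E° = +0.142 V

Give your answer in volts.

Fe³⁺(aq) gains electrons, so the Fe³⁺/Fe²⁺ couple is the cathode; the Sn⁴⁺/Sn²⁺ couple is the anode.
E°cell = E°(cathode) − E°(anode) = +0.768 − (+0.142) = +0.626 V.

+0.626 V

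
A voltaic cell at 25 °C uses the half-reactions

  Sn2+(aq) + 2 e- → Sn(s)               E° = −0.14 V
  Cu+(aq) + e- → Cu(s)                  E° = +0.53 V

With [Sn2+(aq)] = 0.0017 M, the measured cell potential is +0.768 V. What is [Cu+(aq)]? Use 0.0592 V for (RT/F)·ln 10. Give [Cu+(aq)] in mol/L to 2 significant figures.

The Cu⁺/Cu couple has the larger reduction potential, so it is the cathode: E°cell = +0.53 − (−0.14) = +0.67 V and n = 2.
From the Nernst equation, log Q = n(E° − E)/0.0592 = 2·(+0.67 − (+0.768))/0.0592 = −3.311.
The balanced reaction is 2 Cu+(aq) + Sn(s) → 2 Cu(s) + Sn2+(aq), so Q = [Sn2+(aq)] / [Cu+(aq)]^2.
Substituting the known concentrations and solving, log [Cu+(aq)] = 0.271 and [Cu+(aq)] = 1.9 M.

1.9 M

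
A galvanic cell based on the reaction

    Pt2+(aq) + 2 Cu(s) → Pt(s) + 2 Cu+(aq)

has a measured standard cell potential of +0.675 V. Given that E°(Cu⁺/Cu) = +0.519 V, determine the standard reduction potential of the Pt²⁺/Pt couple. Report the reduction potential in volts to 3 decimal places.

In the reaction as written the Pt²⁺/Pt couple is reduced (cathode) and Cu⁺/Cu is oxidized (anode), so E°cell = E°(Pt²⁺/Pt) − E°(Cu⁺/Cu).
E°(Pt²⁺/Pt) = E°cell + E°(anode) = +0.675 + (+0.519) = +1.194 V.

+1.194 V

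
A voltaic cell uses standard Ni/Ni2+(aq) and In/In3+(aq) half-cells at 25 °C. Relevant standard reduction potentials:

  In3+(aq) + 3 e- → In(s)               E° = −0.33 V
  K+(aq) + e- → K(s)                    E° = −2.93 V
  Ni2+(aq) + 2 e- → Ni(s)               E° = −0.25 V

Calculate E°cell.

Of the two couples in this cell, the one with the more positive reduction potential is reduced at the cathode: here that is Ni²⁺/Ni (−0.25 V); In³⁺/In (−0.33 V) is the anode.
E°cell = E°(cathode) − E°(anode) = −0.25 − (−0.33) = +0.08 V.

+0.08 V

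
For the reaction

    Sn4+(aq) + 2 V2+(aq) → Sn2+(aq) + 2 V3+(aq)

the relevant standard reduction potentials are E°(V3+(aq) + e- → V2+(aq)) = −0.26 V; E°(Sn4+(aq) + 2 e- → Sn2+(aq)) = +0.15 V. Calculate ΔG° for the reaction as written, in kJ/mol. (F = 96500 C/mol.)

In the reaction as written Sn4+(aq) is reduced, so the Sn⁴⁺/Sn²⁺ couple is the cathode and V³⁺/V²⁺ is the anode.
E°cell = +0.15 − (−0.26) = +0.41 V; balancing electrons gives n = 2.
ΔG° = −nFE°cell = −(2)(96500)(+0.41) J/mol = −79.1 kJ/mol.

−79.1 kJ/mol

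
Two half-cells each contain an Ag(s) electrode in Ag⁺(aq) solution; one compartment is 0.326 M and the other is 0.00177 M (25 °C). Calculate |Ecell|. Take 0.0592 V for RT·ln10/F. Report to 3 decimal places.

0.134 V

For a concentration cell E°cell = 0, since both electrodes use the same couple.
The compartment with the higher Ag⁺(aq) concentration (0.326 M) acts as the cathode; ions are reduced there and produced at the dilute (0.00177 M) anode.
With n = 1, Ecell = −(0.0592/1)·log([dilute]/[conc]) = −(0.0592/1)·log(0.00177/0.326) = +0.134 V.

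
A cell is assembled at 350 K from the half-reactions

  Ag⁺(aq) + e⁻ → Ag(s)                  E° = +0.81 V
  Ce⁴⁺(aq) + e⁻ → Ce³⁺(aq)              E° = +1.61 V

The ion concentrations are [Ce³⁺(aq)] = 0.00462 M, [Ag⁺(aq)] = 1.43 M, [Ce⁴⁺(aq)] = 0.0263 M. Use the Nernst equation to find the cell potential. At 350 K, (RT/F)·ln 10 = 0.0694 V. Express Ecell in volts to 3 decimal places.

The Ce⁴⁺/Ce³⁺ couple has the more positive E°, so it is the cathode; Ag⁺/Ag is the anode.
E°cell = +1.61 − (+0.81) = +0.80 V, with n = 1 electron transferred.
Balancing gives Ce⁴⁺(aq) + Ag(s) → Ce³⁺(aq) + Ag⁺(aq); hence Q = ([Ce³⁺(aq)]·[Ag⁺(aq)]) / [Ce⁴⁺(aq)] = 0.251 (log Q = −0.600).
Applying E = E° − (RT ln10/nF)·log Q gives +0.80 − (0.0694/1)(−0.600) = +0.842 V.

+0.842 V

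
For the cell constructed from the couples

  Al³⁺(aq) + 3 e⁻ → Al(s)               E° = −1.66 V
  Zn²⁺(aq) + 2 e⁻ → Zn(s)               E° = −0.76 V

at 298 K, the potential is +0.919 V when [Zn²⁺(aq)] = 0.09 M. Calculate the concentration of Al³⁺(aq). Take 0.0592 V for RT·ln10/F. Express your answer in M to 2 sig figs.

0.0029 M

Zn²⁺/Zn is the cathode (higher E°); E°cell = −0.76 − (−1.66) = +0.90 V with n = 6.
Rearranging E = E° − (0.0592/n)·log Q gives log Q = 6(+0.90 − (+0.919))/0.0592 = −1.926.
For 3 Zn²⁺(aq) + 2 Al(s) → 3 Zn(s) + 2 Al³⁺(aq), the reaction quotient is Q = [Al³⁺(aq)]^2 / [Zn²⁺(aq)]^3.
Isolating [Al³⁺(aq)] in Q = 10^{−1.926} yields log [Al³⁺(aq)] = −2.532, i.e. 0.0029 M.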